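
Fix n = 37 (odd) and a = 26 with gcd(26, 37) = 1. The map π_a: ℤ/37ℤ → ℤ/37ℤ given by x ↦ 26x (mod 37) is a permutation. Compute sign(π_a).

+1

Trace 1: π^k(1) = [1, 26, 10] for k=0..2.
The orbit structure of x ↦ 26x mod 37: 13 orbits of sizes [3, 3, 3, 3, 3, 3, 3, 3, 3, 3, 3, 3, 1].
sign(π) = (−1)^{n − #cycles} = (−1)^{37−13} = (−1)^24 = +1.
The Jacobi symbol (26|37) = +1 (Zolotarev) agrees.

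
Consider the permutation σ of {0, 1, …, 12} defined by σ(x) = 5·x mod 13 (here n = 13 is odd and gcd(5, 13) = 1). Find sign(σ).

Trace 8: π^k(8) = [8, 1, 5, 12] for k=0..3.
4 cycles of lengths [4, 4, 4, 1].
With 4 cycles on 13 points, sign = (−1)^{13−4} = -1.

-1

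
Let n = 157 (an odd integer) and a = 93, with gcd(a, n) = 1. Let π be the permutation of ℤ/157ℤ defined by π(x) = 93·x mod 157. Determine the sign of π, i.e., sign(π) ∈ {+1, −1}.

Start at x=46: 46 → 39 → 16 → 75 → 67 → 108 → 153 → … (one orbit).
The orbit structure of x ↦ 93x mod 157: 13 orbits of sizes [13, 13, 13, 13, 13, 13, 13, 13, 13, 13, 13, 13, 1].
sign(π) = (−1)^{n − #cycles} = (−1)^{157−13} = (−1)^144 = +1.
The Jacobi symbol (93|157) = +1 (Zolotarev) agrees.

+1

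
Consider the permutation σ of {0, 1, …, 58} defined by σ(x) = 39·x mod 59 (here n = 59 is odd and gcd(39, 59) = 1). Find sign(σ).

-1

Orbit of 32 under x↦39x: [32, 9, 56, 1, 39, 46, 24]… (length divides ord_59(39)).
Cycle type of π: 58 + 1; total 2 cycles.
2 cycles on 59: each ℓ→(−1)^(ℓ−1), product (−1)^57 = -1.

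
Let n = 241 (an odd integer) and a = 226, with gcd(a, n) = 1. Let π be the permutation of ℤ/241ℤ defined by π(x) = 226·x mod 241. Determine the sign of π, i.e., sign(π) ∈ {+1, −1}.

Trace 16: π^k(16) = [16, 1, 226, 225, 240, 15] for k=0..5.
The orbit structure of x ↦ 226x mod 241: 41 orbits of sizes [6, 6, 6, 6, 6, 6, 6, 6, 6, 6, 6, 6, 6, 6, 6, 6, 6, 6, 6, 6, 6, 6, 6, 6, 6, 6, 6, 6, 6, 6, 6, 6, 6, 6, 6, 6, 6, 6, 6, 6, 1].
241 − 41 = 200 transpositions; sign(π) = (−1)^200 = +1.

+1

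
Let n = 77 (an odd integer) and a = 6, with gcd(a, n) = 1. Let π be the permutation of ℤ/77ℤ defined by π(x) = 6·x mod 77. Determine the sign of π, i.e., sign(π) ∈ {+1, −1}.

+1

Orbit of 62 under x↦6x: [62, 64, 76, 71, 41, 15, 13]… (length divides ord_77(6)).
Cycle type of π: 10×7 + 2×3 + 1; total 11 cycles.
11 cycles on 77: each ℓ→(−1)^(ℓ−1), product (−1)^66 = +1.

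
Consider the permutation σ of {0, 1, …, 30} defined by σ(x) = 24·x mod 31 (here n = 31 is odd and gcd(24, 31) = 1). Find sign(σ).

-1

Trace 11: π^k(11) = [11, 16, 12, 9, 30, 7, 13] for k=0..6.
The orbit structure of x ↦ 24x mod 31: 2 orbits of sizes [30, 1].
n − c = 31 − 2 = 29; sign = (−1)^29 = -1.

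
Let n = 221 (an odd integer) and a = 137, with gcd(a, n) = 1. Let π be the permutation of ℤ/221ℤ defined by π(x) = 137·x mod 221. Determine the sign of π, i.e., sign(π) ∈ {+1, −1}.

Orbit of 120 under x↦137x: [120, 86, 69, 171, 1, 137, 205]… (length divides ord_221(137)).
34 cycles of lengths [12, 12, 12, 12, 12, 12, 12, 12, 12, 12, 12, 12, 12, 12, 12, 12, 12, 1, 1, 1, 1, 1, 1, 1, 1, 1, 1, 1, 1, 1, 1, 1, 1, 1].
sign(π) = (−1)^{n − #cycles} = (−1)^{221−34} = (−1)^187 = -1.

-1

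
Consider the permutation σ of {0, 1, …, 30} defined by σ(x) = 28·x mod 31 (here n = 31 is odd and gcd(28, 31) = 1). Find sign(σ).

Start at x=25: 25 → 18 → 8 → 7 → 10 → 1 → 28 → … (one orbit).
Decompose π into cycles: lengths [15, 15, 1] (3 cycles, including the fixed point 0).
Σ(ℓ_i−1) = 31−3 = 28; sign = (−1)^28 = +1.
Zolotarev: (28|31) = +1, matching the cycle-count sign.

+1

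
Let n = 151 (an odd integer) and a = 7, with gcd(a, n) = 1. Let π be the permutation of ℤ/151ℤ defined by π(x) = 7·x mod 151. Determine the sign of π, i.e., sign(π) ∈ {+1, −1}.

-1

Orbit of 38 under x↦7x: [38, 115, 50, 48, 34, 87, 5]… (length divides ord_151(7)).
2 cycles of lengths [150, 1].
sign(π) = (−1)^{n − #cycles} = (−1)^{151−2} = (−1)^149 = -1.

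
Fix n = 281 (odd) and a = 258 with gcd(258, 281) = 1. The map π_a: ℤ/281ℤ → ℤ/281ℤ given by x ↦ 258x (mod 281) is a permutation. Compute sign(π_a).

-1

Orbit of 82 under x↦258x: [82, 81, 104, 137, 221, 256, 13]… (length divides ord_281(258)).
Cycle type of π: 280 + 1; total 2 cycles.
2 cycles on 281: each ℓ→(−1)^(ℓ−1), product (−1)^279 = -1.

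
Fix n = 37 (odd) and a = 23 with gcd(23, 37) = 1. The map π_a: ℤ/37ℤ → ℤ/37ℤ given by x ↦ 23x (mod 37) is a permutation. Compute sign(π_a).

-1

Start at x=10: 10 → 8 → 36 → 14 → 26 → 6 → 27 → … (one orbit).
4 cycles of lengths [12, 12, 12, 1].
Σ(ℓ_i−1) = 37−4 = 33; sign = (−1)^33 = -1.
Check: (23/37) = -1 by Zolotarev.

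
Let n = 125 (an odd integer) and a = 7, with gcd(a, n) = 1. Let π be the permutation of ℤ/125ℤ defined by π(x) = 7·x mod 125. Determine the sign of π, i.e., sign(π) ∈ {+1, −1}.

-1

Start at x=24: 24 → 43 → 51 → 107 → 124 → 118 → 76 → … (one orbit).
12 cycles of lengths [20, 20, 20, 20, 20, 4, 4, 4, 4, 4, 4, 1].
12 cycles on 125: each ℓ→(−1)^(ℓ−1), product (−1)^113 = -1.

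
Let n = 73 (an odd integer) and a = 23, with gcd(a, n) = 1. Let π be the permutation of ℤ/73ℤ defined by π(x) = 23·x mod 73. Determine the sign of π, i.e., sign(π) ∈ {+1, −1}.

Start at x=41: 41 → 67 → 8 → 38 → 71 → 27 → 37 → … (one orbit).
Cycle type of π: 36×2 + 1; total 3 cycles.
n − c = 73 − 3 = 70; sign = (−1)^70 = +1.
The Jacobi symbol (23|73) = +1 (Zolotarev) agrees.

+1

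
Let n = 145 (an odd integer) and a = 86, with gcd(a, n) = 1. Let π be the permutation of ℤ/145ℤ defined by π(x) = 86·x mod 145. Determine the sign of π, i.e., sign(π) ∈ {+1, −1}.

+1

Start at x=86: 86 → 1 → 86 (one orbit).
The orbit structure of x ↦ 86x mod 145: 75 orbits of sizes [2, 2, 2, 2, 2, 2, 2, 2, 2, 2, 2, 2, 2, 2, 2, 2, 2, 2, 2, 2, 2, 2, 2, 2, 2, 2, 2, 2, 2, 2, 2, 2, 2, 2, 2, 2, 2, 2, 2, 2, 2, 2, 2, 2, 2, 2, 2, 2, 2, 2, 2, 2, 2, 2, 2, 2, 2, 2, 2, 2, 2, 2, 2, 2, 2, 2, 2, 2, 2, 2, 1, 1, 1, 1, 1].
75 cycles on 145: each ℓ→(−1)^(ℓ−1), product (−1)^70 = +1.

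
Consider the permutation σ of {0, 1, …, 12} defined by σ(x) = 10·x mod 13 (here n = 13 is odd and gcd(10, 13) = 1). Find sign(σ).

Start at x=9: 9 → 12 → 3 → 4 → 1 → 10 → 9 (one orbit).
Cycle lengths of π_10 on ℤ/13ℤ: [6, 6, 1]; 3 cycles in total.
3 cycles on 13: each ℓ→(−1)^(ℓ−1), product (−1)^10 = +1.

+1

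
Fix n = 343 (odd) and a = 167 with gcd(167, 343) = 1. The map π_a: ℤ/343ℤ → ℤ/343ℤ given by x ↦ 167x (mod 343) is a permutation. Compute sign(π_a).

-1

Trace 218: π^k(218) = [218, 48, 127, 286, 85, 132, 92] for k=0..6.
The orbit structure of x ↦ 167x mod 343: 10 orbits of sizes [98, 98, 98, 14, 14, 14, 2, 2, 2, 1].
343 − 10 = 333 transpositions; sign(π) = (−1)^333 = -1.
The Jacobi symbol (167|343) = -1 (Zolotarev) agrees.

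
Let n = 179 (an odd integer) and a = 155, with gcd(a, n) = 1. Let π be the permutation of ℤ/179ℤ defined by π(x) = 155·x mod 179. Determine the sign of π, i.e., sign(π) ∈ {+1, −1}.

+1

Orbit of 100 under x↦155x: [100, 106, 141, 17, 129, 126, 19]… (length divides ord_179(155)).
3 cycles of lengths [89, 89, 1].
With 3 cycles on 179 points, sign = (−1)^{179−3} = +1.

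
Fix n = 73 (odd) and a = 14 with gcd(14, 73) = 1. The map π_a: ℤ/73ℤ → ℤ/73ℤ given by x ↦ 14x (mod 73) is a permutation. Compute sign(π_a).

Start at x=63: 63 → 6 → 11 → 8 → 39 → 35 → 52 → … (one orbit).
Decompose π into cycles: lengths [72, 1] (2 cycles, including the fixed point 0).
2 cycles on 73: each ℓ→(−1)^(ℓ−1), product (−1)^71 = -1.
Via Zolotarev, sign(π_{14}) = (14|73) = -1.

-1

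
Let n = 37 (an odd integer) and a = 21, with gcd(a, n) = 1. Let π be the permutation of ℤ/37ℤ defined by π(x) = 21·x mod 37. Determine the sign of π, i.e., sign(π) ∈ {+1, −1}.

Trace 25: π^k(25) = [25, 7, 36, 16, 3, 26, 28] for k=0..6.
Cycle lengths of π_21 on ℤ/37ℤ: [18, 18, 1]; 3 cycles in total.
Σ(ℓ_i−1) = 37−3 = 34; sign = (−1)^34 = +1.
Via Zolotarev, sign(π_{21}) = (21|37) = +1.

+1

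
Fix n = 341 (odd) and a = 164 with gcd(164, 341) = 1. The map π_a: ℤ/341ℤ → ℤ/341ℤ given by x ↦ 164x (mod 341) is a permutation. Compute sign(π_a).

-1

Start at x=318: 318 → 320 → 307 → 221 → 98 → 45 → 219 → … (one orbit).
Cycle lengths of π_164 on ℤ/341ℤ: [30, 30, 30, 30, 30, 30, 30, 30, 30, 30, 15, 15, 2, 2, 2, 2, 2, 1]; 18 cycles in total.
18 cycles on 341: each ℓ→(−1)^(ℓ−1), product (−1)^323 = -1.
The Jacobi symbol (164|341) = -1 (Zolotarev) agrees.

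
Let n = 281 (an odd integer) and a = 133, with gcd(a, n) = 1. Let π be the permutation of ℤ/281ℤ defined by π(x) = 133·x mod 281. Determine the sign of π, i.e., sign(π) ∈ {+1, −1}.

Orbit of 79 under x↦133x: [79, 110, 18, 146, 29, 204, 156]… (length divides ord_281(133)).
Decompose π into cycles: lengths [280, 1] (2 cycles, including the fixed point 0).
2 cycles on 281: each ℓ→(−1)^(ℓ−1), product (−1)^279 = -1.
The Jacobi symbol (133|281) = -1 (Zolotarev) agrees.

-1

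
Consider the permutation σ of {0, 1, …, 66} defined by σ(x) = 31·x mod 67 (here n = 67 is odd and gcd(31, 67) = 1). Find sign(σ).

Trace 65: π^k(65) = [65, 5, 21, 48, 14, 32, 54] for k=0..6.
The orbit structure of x ↦ 31x mod 67: 2 orbits of sizes [66, 1].
Σ(ℓ_i−1) = 67−2 = 65; sign = (−1)^65 = -1.
The Jacobi symbol (31|67) = -1 (Zolotarev) agrees.

-1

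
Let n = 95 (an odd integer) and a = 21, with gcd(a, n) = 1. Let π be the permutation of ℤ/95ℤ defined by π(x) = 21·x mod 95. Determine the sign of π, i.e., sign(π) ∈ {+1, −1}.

-1

Orbit of 51 under x↦21x: [51, 26, 71, 66, 56, 36, 91]… (length divides ord_95(21)).
Decompose π into cycles: lengths [18, 18, 18, 18, 18, 1, 1, 1, 1, 1] (10 cycles, including the fixed point 0).
With 10 cycles on 95 points, sign = (−1)^{95−10} = -1.
The Jacobi symbol (21|95) = -1 (Zolotarev) agrees.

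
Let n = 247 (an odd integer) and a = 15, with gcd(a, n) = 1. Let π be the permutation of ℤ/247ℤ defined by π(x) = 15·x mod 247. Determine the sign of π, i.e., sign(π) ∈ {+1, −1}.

+1

Start at x=23: 23 → 98 → 235 → 67 → 17 → 8 → 120 → … (one orbit).
The orbit structure of x ↦ 15x mod 247: 9 orbits of sizes [36, 36, 36, 36, 36, 36, 18, 12, 1].
With 9 cycles on 247 points, sign = (−1)^{247−9} = +1.
The Jacobi symbol (15|247) = +1 (Zolotarev) agrees.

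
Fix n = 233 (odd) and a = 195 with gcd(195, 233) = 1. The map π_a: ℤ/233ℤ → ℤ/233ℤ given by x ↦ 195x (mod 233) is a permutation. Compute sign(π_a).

+1

Orbit of 76 under x↦195x: [76, 141, 1, 195, 46, 116, 19]… (length divides ord_233(195)).
5 cycles of lengths [58, 58, 58, 58, 1].
233 − 5 = 228 transpositions; sign(π) = (−1)^228 = +1.
The Jacobi symbol (195|233) = +1 (Zolotarev) agrees.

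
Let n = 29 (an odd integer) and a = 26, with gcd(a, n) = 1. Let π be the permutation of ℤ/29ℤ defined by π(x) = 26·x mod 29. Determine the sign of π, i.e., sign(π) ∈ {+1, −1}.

Trace 13: π^k(13) = [13, 19, 1, 26, 9, 2, 23] for k=0..6.
Decompose π into cycles: lengths [28, 1] (2 cycles, including the fixed point 0).
With 2 cycles on 29 points, sign = (−1)^{29−2} = -1.

-1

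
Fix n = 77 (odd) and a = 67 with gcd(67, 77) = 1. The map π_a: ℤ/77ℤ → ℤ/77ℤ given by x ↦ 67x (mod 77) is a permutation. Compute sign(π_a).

Orbit of 67 under x↦67x: [67, 23, 1]… (length divides ord_77(67)).
Cycle lengths of π_67 on ℤ/77ℤ: [3, 3, 3, 3, 3, 3, 3, 3, 3, 3, 3, 3, 3, 3, 3, 3, 3, 3, 3, 3, 3, 3, 1, 1, 1, 1, 1, 1, 1, 1, 1, 1, 1]; 33 cycles in total.
33 cycles on 77: each ℓ→(−1)^(ℓ−1), product (−1)^44 = +1.

+1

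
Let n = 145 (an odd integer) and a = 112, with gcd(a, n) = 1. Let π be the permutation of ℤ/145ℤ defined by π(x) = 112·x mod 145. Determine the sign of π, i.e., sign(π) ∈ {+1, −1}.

Trace 107: π^k(107) = [107, 94, 88, 141, 132, 139, 53] for k=0..6.
10 cycles of lengths [28, 28, 28, 28, 7, 7, 7, 7, 4, 1].
Σ(ℓ_i−1) = 145−10 = 135; sign = (−1)^135 = -1.
Check: (112/145) = -1 by Zolotarev.

-1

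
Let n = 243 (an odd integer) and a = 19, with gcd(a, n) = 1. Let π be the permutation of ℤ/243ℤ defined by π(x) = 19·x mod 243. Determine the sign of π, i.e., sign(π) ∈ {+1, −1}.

Trace 100: π^k(100) = [100, 199, 136, 154, 10, 190, 208] for k=0..6.
Cycle type of π: 27×6 + 9×6 + 3×6 + 1×9; total 27 cycles.
243 − 27 = 216 transpositions; sign(π) = (−1)^216 = +1.

+1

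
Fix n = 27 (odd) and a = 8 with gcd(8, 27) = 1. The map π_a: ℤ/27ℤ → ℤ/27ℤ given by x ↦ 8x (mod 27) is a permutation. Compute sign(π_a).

-1

Orbit of 17 under x↦8x: [17, 1, 8, 10, 26, 19]… (length divides ord_27(8)).
Cycle lengths of π_8 on ℤ/27ℤ: [6, 6, 6, 2, 2, 2, 2, 1]; 8 cycles in total.
27 − 8 = 19 transpositions; sign(π) = (−1)^19 = -1.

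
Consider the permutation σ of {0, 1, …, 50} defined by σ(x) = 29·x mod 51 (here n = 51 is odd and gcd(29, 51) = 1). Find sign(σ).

Orbit of 44 under x↦29x: [44, 1, 29, 25, 11, 13, 20]… (length divides ord_51(29)).
π_29 has 5 disjoint cycles with lengths [16, 16, 16, 2, 1] on {0,…,50}.
sign(π) = (−1)^{n − #cycles} = (−1)^{51−5} = (−1)^46 = +1.
Zolotarev: (29|51) = +1, matching the cycle-count sign.

+1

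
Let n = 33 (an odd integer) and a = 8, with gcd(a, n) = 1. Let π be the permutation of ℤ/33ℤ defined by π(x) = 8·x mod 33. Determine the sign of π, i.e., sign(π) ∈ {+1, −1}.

Orbit of 4 under x↦8x: [4, 32, 25, 2, 16, 29, 1]… (length divides ord_33(8)).
Cycle lengths of π_8 on ℤ/33ℤ: [10, 10, 10, 2, 1]; 5 cycles in total.
33 − 5 = 28 transpositions; sign(π) = (−1)^28 = +1.

+1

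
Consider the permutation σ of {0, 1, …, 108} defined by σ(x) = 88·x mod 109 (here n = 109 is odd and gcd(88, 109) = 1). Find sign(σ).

+1

Orbit of 31 under x↦88x: [31, 3, 46, 15, 12, 75, 60]… (length divides ord_109(88)).
3 cycles of lengths [54, 54, 1].
n − c = 109 − 3 = 106; sign = (−1)^106 = +1.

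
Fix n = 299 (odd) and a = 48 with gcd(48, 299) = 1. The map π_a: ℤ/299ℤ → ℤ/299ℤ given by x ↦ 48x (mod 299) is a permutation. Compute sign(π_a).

Trace 165: π^k(165) = [165, 146, 131, 9, 133, 105, 256] for k=0..6.
15 cycles of lengths [33, 33, 33, 33, 33, 33, 33, 33, 11, 11, 3, 3, 3, 3, 1].
With 15 cycles on 299 points, sign = (−1)^{299−15} = +1.
(48|299)_J = +1 (Zolotarev's lemma cross-check).

+1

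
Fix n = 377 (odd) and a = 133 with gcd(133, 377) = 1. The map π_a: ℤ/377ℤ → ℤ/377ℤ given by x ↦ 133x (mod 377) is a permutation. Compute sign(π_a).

-1

Orbit of 144 under x↦133x: [144, 302, 204, 365, 289, 360, 1]… (length divides ord_377(133)).
Cycle lengths of π_133 on ℤ/377ℤ: [12, 12, 12, 12, 12, 12, 12, 12, 12, 12, 12, 12, 12, 12, 12, 12, 12, 12, 12, 12, 12, 12, 12, 12, 12, 12, 12, 12, 4, 4, 4, 4, 4, 4, 4, 3, 3, 3, 3, 1]; 40 cycles in total.
377 − 40 = 337 transpositions; sign(π) = (−1)^337 = -1.
The Jacobi symbol (133|377) = -1 (Zolotarev) agrees.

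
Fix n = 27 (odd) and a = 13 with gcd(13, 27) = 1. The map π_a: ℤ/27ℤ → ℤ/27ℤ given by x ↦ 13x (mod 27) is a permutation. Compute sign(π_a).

Trace 19: π^k(19) = [19, 4, 25, 1, 13, 7, 10] for k=0..6.
π_13 has 7 disjoint cycles with lengths [9, 9, 3, 3, 1, 1, 1] on {0,…,26}.
Σ(ℓ_i−1) = 27−7 = 20; sign = (−1)^20 = +1.

+1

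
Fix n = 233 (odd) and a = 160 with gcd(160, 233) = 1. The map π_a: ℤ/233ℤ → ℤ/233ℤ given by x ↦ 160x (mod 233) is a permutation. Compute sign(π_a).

-1

Orbit of 23 under x↦160x: [23, 185, 9, 42, 196, 138, 178]… (length divides ord_233(160)).
Cycle lengths of π_160 on ℤ/233ℤ: [232, 1]; 2 cycles in total.
233 − 2 = 231 transpositions; sign(π) = (−1)^231 = -1.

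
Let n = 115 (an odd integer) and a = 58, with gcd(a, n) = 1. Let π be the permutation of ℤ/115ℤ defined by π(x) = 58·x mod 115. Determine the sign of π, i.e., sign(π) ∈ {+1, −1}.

-1

Start at x=2: 2 → 1 → 58 → 29 → 72 → 36 → 18 → … (one orbit).
π_58 has 6 disjoint cycles with lengths [44, 44, 11, 11, 4, 1] on {0,…,114}.
n − c = 115 − 6 = 109; sign = (−1)^109 = -1.
The Jacobi symbol (58|115) = -1 (Zolotarev) agrees.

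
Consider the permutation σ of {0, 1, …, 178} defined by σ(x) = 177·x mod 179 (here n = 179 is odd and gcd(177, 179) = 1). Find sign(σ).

Orbit of 161 under x↦177x: [161, 36, 107, 144, 70, 39, 101]… (length divides ord_179(177)).
3 cycles of lengths [89, 89, 1].
Σ(ℓ_i−1) = 179−3 = 176; sign = (−1)^176 = +1.
Zolotarev: (177|179) = +1, matching the cycle-count sign.

+1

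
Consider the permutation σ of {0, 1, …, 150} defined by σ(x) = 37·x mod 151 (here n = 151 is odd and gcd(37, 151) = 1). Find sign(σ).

+1

Trace 32: π^k(32) = [32, 127, 18, 62, 29, 16, 139] for k=0..6.
Decompose π into cycles: lengths [75, 75, 1] (3 cycles, including the fixed point 0).
3 cycles on 151: each ℓ→(−1)^(ℓ−1), product (−1)^148 = +1.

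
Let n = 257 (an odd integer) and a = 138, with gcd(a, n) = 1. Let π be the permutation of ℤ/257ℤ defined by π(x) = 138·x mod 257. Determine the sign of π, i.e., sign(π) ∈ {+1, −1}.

Orbit of 254 under x↦138x: [254, 100, 179, 30, 28, 9, 214]… (length divides ord_257(138)).
The orbit structure of x ↦ 138x mod 257: 2 orbits of sizes [256, 1].
2 cycles on 257: each ℓ→(−1)^(ℓ−1), product (−1)^255 = -1.
Zolotarev: (138|257) = -1, matching the cycle-count sign.

-1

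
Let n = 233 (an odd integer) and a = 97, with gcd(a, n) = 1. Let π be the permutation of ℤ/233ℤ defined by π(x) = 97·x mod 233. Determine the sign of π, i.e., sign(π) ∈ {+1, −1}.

Start at x=221: 221 → 1 → 97 → 89 → 12 → 232 → 136 → … (one orbit).
Decompose π into cycles: lengths [8, 8, 8, 8, 8, 8, 8, 8, 8, 8, 8, 8, 8, 8, 8, 8, 8, 8, 8, 8, 8, 8, 8, 8, 8, 8, 8, 8, 8, 1] (30 cycles, including the fixed point 0).
30 cycles on 233: each ℓ→(−1)^(ℓ−1), product (−1)^203 = -1.

-1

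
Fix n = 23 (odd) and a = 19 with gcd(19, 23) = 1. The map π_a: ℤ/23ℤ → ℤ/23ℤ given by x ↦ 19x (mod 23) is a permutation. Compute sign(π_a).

Trace 5: π^k(5) = [5, 3, 11, 2, 15, 9, 10] for k=0..6.
The orbit structure of x ↦ 19x mod 23: 2 orbits of sizes [22, 1].
With 2 cycles on 23 points, sign = (−1)^{23−2} = -1.
The Jacobi symbol (19|23) = -1 (Zolotarev) agrees.

-1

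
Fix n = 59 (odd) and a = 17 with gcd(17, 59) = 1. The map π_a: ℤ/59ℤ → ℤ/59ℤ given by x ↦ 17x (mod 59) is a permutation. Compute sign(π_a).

Trace 22: π^k(22) = [22, 20, 45, 57, 25, 12, 27] for k=0..6.
Decompose π into cycles: lengths [29, 29, 1] (3 cycles, including the fixed point 0).
n − c = 59 − 3 = 56; sign = (−1)^56 = +1.

+1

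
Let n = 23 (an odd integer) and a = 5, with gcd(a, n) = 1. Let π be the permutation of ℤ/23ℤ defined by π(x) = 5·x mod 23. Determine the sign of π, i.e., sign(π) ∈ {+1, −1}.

-1

Orbit of 12 under x↦5x: [12, 14, 1, 5, 2, 10, 4]… (length divides ord_23(5)).
The orbit structure of x ↦ 5x mod 23: 2 orbits of sizes [22, 1].
2 cycles on 23: each ℓ→(−1)^(ℓ−1), product (−1)^21 = -1.
(5|23)_J = -1 (Zolotarev's lemma cross-check).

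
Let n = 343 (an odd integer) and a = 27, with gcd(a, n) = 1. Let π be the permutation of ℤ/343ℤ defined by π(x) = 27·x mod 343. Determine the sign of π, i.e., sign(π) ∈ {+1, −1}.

Trace 181: π^k(181) = [181, 85, 237, 225, 244, 71, 202] for k=0..6.
Cycle lengths of π_27 on ℤ/343ℤ: [98, 98, 98, 14, 14, 14, 2, 2, 2, 1]; 10 cycles in total.
sign(π) = (−1)^{n − #cycles} = (−1)^{343−10} = (−1)^333 = -1.
Zolotarev: (27|343) = -1, matching the cycle-count sign.

-1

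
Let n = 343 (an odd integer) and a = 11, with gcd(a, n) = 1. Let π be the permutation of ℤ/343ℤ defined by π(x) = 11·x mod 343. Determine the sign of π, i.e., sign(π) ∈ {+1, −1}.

Trace 268: π^k(268) = [268, 204, 186, 331, 211, 263, 149] for k=0..6.
Cycle lengths of π_11 on ℤ/343ℤ: [147, 147, 21, 21, 3, 3, 1]; 7 cycles in total.
Σ(ℓ_i−1) = 343−7 = 336; sign = (−1)^336 = +1.

+1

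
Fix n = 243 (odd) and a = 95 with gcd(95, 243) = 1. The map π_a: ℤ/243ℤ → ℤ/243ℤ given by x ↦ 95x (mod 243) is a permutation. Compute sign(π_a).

Orbit of 170 under x↦95x: [170, 112, 191, 163, 176, 196, 152]… (length divides ord_243(95)).
6 cycles of lengths [162, 54, 18, 6, 2, 1].
Σ(ℓ_i−1) = 243−6 = 237; sign = (−1)^237 = -1.
Check: (95/243) = -1 by Zolotarev.

-1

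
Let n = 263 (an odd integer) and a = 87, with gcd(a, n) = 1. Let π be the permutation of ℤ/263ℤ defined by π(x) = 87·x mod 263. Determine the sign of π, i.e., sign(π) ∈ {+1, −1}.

Orbit of 3 under x↦87x: [3, 261, 89, 116, 98, 110, 102]… (length divides ord_263(87)).
Cycle lengths of π_87 on ℤ/263ℤ: [262, 1]; 2 cycles in total.
2 cycles on 263: each ℓ→(−1)^(ℓ−1), product (−1)^261 = -1.
(87|263)_J = -1 (Zolotarev's lemma cross-check).

-1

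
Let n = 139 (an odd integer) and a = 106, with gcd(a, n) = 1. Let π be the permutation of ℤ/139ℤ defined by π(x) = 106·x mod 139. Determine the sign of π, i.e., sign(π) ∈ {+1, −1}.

Trace 77: π^k(77) = [77, 100, 36, 63, 6, 80, 1] for k=0..6.
Cycle type of π: 23×6 + 1; total 7 cycles.
139 − 7 = 132 transpositions; sign(π) = (−1)^132 = +1.
The Jacobi symbol (106|139) = +1 (Zolotarev) agrees.

+1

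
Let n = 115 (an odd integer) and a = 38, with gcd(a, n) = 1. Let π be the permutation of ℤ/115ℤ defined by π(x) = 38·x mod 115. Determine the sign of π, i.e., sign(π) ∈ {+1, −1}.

+1

Start at x=71: 71 → 53 → 59 → 57 → 96 → 83 → 49 → … (one orbit).
Decompose π into cycles: lengths [44, 44, 22, 4, 1] (5 cycles, including the fixed point 0).
115 − 5 = 110 transpositions; sign(π) = (−1)^110 = +1.
The Jacobi symbol (38|115) = +1 (Zolotarev) agrees.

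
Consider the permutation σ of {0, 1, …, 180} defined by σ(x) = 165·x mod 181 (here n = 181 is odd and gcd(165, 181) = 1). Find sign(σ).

+1

Trace 29: π^k(29) = [29, 79, 3, 133, 44, 20, 42] for k=0..6.
3 cycles of lengths [90, 90, 1].
3 cycles on 181: each ℓ→(−1)^(ℓ−1), product (−1)^178 = +1.
Via Zolotarev, sign(π_{165}) = (165|181) = +1.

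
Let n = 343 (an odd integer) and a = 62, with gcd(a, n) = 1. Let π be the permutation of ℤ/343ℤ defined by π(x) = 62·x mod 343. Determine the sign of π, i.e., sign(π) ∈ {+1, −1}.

-1

Trace 183: π^k(183) = [183, 27, 302, 202, 176, 279, 148] for k=0..6.
10 cycles of lengths [98, 98, 98, 14, 14, 14, 2, 2, 2, 1].
n − c = 343 − 10 = 333; sign = (−1)^333 = -1.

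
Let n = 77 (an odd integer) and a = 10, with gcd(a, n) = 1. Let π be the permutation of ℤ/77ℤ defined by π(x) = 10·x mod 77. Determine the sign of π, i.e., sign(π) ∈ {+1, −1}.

+1

Orbit of 1 under x↦10x: [1, 10, 23, 76, 67, 54]… (length divides ord_77(10)).
17 cycles of lengths [6, 6, 6, 6, 6, 6, 6, 6, 6, 6, 6, 2, 2, 2, 2, 2, 1].
With 17 cycles on 77 points, sign = (−1)^{77−17} = +1.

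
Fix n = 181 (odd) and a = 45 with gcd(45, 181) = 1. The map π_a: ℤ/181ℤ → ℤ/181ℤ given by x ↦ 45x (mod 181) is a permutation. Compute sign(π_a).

Orbit of 59 under x↦45x: [59, 121, 15, 132, 148, 144, 145]… (length divides ord_181(45)).
Decompose π into cycles: lengths [45, 45, 45, 45, 1] (5 cycles, including the fixed point 0).
sign(π) = (−1)^{n − #cycles} = (−1)^{181−5} = (−1)^176 = +1.
Zolotarev: (45|181) = +1, matching the cycle-count sign.

+1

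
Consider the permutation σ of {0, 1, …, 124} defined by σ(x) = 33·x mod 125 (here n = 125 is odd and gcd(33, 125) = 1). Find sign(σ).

-1

Trace 57: π^k(57) = [57, 6, 73, 34, 122, 26, 108] for k=0..6.
π_33 has 4 disjoint cycles with lengths [100, 20, 4, 1] on {0,…,124}.
Σ(ℓ_i−1) = 125−4 = 121; sign = (−1)^121 = -1.
Check: (33/125) = -1 by Zolotarev.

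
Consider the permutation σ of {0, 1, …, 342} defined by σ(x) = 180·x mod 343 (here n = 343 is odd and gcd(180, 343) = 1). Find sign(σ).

-1

Orbit of 96 under x↦180x: [96, 130, 76, 303, 3, 197, 131]… (length divides ord_343(180)).
The orbit structure of x ↦ 180x mod 343: 4 orbits of sizes [294, 42, 6, 1].
4 cycles on 343: each ℓ→(−1)^(ℓ−1), product (−1)^339 = -1.
Via Zolotarev, sign(π_{180}) = (180|343) = -1.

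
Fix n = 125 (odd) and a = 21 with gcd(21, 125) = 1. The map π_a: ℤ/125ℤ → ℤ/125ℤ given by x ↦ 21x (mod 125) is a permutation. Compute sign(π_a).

Trace 101: π^k(101) = [101, 121, 41, 111, 81, 76, 96] for k=0..6.
Decompose π into cycles: lengths [25, 25, 25, 25, 5, 5, 5, 5, 1, 1, 1, 1, 1] (13 cycles, including the fixed point 0).
sign(π) = (−1)^{n − #cycles} = (−1)^{125−13} = (−1)^112 = +1.
(21|125)_J = +1 (Zolotarev's lemma cross-check).

+1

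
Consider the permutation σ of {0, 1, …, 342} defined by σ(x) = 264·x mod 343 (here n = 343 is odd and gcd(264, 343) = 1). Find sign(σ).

Trace 178: π^k(178) = [178, 1, 264, 67, 195, 30, 31] for k=0..6.
16 cycles of lengths [42, 42, 42, 42, 42, 42, 42, 6, 6, 6, 6, 6, 6, 6, 6, 1].
16 cycles on 343: each ℓ→(−1)^(ℓ−1), product (−1)^327 = -1.

-1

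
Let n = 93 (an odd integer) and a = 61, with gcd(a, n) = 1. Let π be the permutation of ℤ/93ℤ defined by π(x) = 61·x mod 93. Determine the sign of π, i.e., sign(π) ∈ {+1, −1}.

Trace 1: π^k(1) = [1, 61] for k=0..1.
Cycle lengths of π_61 on ℤ/93ℤ: [2, 2, 2, 2, 2, 2, 2, 2, 2, 2, 2, 2, 2, 2, 2, 2, 2, 2, 2, 2, 2, 2, 2, 2, 2, 2, 2, 2, 2, 2, 2, 2, 2, 2, 2, 2, 2, 2, 2, 2, 2, 2, 2, 2, 2, 1, 1, 1]; 48 cycles in total.
n − c = 93 − 48 = 45; sign = (−1)^45 = -1.
Zolotarev: (61|93) = -1, matching the cycle-count sign.

-1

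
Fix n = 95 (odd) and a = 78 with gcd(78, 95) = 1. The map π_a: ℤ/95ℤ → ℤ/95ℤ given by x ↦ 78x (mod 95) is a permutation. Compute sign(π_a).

Start at x=16: 16 → 13 → 64 → 52 → 66 → 18 → 74 → … (one orbit).
The orbit structure of x ↦ 78x mod 95: 5 orbits of sizes [36, 36, 18, 4, 1].
n − c = 95 − 5 = 90; sign = (−1)^90 = +1.
Via Zolotarev, sign(π_{78}) = (78|95) = +1.

+1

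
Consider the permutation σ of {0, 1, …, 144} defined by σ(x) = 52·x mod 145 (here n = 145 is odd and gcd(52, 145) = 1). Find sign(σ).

-1

Trace 94: π^k(94) = [94, 103, 136, 112, 24, 88, 81] for k=0..6.
π_52 has 10 disjoint cycles with lengths [28, 28, 28, 28, 7, 7, 7, 7, 4, 1] on {0,…,144}.
145 − 10 = 135 transpositions; sign(π) = (−1)^135 = -1.
(52|145)_J = -1 (Zolotarev's lemma cross-check).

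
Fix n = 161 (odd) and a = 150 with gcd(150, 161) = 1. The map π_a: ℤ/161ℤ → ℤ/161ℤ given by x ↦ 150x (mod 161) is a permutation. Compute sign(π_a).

-1

Start at x=117: 117 → 1 → 150 → 121 → 118 → 151 → 110 → … (one orbit).
Cycle lengths of π_150 on ℤ/161ℤ: [66, 66, 11, 11, 6, 1]; 6 cycles in total.
161 − 6 = 155 transpositions; sign(π) = (−1)^155 = -1.
The Jacobi symbol (150|161) = -1 (Zolotarev) agrees.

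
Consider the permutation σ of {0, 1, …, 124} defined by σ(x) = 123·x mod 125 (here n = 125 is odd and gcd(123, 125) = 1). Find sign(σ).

-1

Orbit of 46 under x↦123x: [46, 33, 59, 7, 111, 28, 69]… (length divides ord_125(123)).
π_123 has 4 disjoint cycles with lengths [100, 20, 4, 1] on {0,…,124}.
n − c = 125 − 4 = 121; sign = (−1)^121 = -1.
Zolotarev: (123|125) = -1, matching the cycle-count sign.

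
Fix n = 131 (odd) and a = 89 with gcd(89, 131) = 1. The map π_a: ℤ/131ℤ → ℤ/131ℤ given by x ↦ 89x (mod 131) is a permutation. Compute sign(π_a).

+1

Trace 58: π^k(58) = [58, 53, 1, 89, 61] for k=0..4.
27 cycles of lengths [5, 5, 5, 5, 5, 5, 5, 5, 5, 5, 5, 5, 5, 5, 5, 5, 5, 5, 5, 5, 5, 5, 5, 5, 5, 5, 1].
Σ(ℓ_i−1) = 131−27 = 104; sign = (−1)^104 = +1.
Via Zolotarev, sign(π_{89}) = (89|131) = +1.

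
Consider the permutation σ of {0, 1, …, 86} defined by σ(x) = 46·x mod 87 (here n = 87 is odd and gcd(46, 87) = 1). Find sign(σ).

Orbit of 70 under x↦46x: [70, 1, 46, 28]… (length divides ord_87(46)).
Decompose π into cycles: lengths [4, 4, 4, 4, 4, 4, 4, 4, 4, 4, 4, 4, 4, 4, 4, 4, 4, 4, 4, 4, 4, 1, 1, 1] (24 cycles, including the fixed point 0).
n − c = 87 − 24 = 63; sign = (−1)^63 = -1.
The Jacobi symbol (46|87) = -1 (Zolotarev) agrees.

-1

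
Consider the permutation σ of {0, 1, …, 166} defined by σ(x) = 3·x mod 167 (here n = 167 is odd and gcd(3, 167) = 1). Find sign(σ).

Trace 8: π^k(8) = [8, 24, 72, 49, 147, 107, 154] for k=0..6.
π_3 has 3 disjoint cycles with lengths [83, 83, 1] on {0,…,166}.
Σ(ℓ_i−1) = 167−3 = 164; sign = (−1)^164 = +1.
Check: (3/167) = +1 by Zolotarev.

+1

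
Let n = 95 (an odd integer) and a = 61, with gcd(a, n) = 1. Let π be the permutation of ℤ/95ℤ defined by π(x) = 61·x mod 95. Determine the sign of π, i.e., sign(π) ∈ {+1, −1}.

+1

Orbit of 11 under x↦61x: [11, 6, 81, 1, 61, 16, 26]… (length divides ord_95(61)).
The orbit structure of x ↦ 61x mod 95: 15 orbits of sizes [9, 9, 9, 9, 9, 9, 9, 9, 9, 9, 1, 1, 1, 1, 1].
sign(π) = (−1)^{n − #cycles} = (−1)^{95−15} = (−1)^80 = +1.
The Jacobi symbol (61|95) = +1 (Zolotarev) agrees.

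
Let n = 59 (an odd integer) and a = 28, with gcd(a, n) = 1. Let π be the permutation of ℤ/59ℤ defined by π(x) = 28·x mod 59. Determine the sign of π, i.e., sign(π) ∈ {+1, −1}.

Trace 41: π^k(41) = [41, 27, 48, 46, 49, 15, 7] for k=0..6.
3 cycles of lengths [29, 29, 1].
n − c = 59 − 3 = 56; sign = (−1)^56 = +1.
Zolotarev: (28|59) = +1, matching the cycle-count sign.

+1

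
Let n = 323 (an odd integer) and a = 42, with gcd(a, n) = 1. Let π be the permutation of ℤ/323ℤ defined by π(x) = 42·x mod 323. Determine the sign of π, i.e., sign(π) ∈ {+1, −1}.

Start at x=220: 220 → 196 → 157 → 134 → 137 → 263 → 64 → … (one orbit).
Cycle type of π: 72×4 + 9×2 + 8×2 + 1; total 9 cycles.
sign(π) = (−1)^{n − #cycles} = (−1)^{323−9} = (−1)^314 = +1.

+1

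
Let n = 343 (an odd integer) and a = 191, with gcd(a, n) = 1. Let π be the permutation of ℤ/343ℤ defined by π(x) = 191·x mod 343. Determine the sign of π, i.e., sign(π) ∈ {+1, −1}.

+1

Start at x=184: 184 → 158 → 337 → 226 → 291 → 15 → 121 → … (one orbit).
7 cycles of lengths [147, 147, 21, 21, 3, 3, 1].
7 cycles on 343: each ℓ→(−1)^(ℓ−1), product (−1)^336 = +1.
Via Zolotarev, sign(π_{191}) = (191|343) = +1.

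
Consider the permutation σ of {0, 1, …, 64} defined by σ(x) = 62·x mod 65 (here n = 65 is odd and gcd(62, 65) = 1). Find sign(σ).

Orbit of 43 under x↦62x: [43, 1, 62, 9, 38, 16, 17]… (length divides ord_65(62)).
8 cycles of lengths [12, 12, 12, 12, 6, 6, 4, 1].
Σ(ℓ_i−1) = 65−8 = 57; sign = (−1)^57 = -1.
(62|65)_J = -1 (Zolotarev's lemma cross-check).

-1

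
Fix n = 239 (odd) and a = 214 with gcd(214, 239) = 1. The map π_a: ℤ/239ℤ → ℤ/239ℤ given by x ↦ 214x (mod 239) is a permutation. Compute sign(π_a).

-1

Trace 200: π^k(200) = [200, 19, 3, 164, 202, 208, 58] for k=0..6.
Decompose π into cycles: lengths [238, 1] (2 cycles, including the fixed point 0).
Σ(ℓ_i−1) = 239−2 = 237; sign = (−1)^237 = -1.
Via Zolotarev, sign(π_{214}) = (214|239) = -1.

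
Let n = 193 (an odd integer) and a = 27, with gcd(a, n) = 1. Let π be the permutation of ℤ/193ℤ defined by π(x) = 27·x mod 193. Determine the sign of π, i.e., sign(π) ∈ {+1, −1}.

Trace 27: π^k(27) = [27, 150, 190, 112, 129, 9, 50] for k=0..6.
Decompose π into cycles: lengths [16, 16, 16, 16, 16, 16, 16, 16, 16, 16, 16, 16, 1] (13 cycles, including the fixed point 0).
n − c = 193 − 13 = 180; sign = (−1)^180 = +1.

+1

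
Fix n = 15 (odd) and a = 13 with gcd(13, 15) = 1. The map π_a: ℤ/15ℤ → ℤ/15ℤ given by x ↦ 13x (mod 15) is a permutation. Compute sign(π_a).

-1

Trace 13: π^k(13) = [13, 4, 7, 1] for k=0..3.
Cycle lengths of π_13 on ℤ/15ℤ: [4, 4, 4, 1, 1, 1]; 6 cycles in total.
15 − 6 = 9 transpositions; sign(π) = (−1)^9 = -1.
Check: (13/15) = -1 by Zolotarev.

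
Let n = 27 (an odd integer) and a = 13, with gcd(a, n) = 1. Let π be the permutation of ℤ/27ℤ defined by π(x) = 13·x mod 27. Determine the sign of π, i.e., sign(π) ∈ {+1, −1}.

+1

Trace 7: π^k(7) = [7, 10, 22, 16, 19, 4, 25] for k=0..6.
7 cycles of lengths [9, 9, 3, 3, 1, 1, 1].
7 cycles on 27: each ℓ→(−1)^(ℓ−1), product (−1)^20 = +1.
(13|27)_J = +1 (Zolotarev's lemma cross-check).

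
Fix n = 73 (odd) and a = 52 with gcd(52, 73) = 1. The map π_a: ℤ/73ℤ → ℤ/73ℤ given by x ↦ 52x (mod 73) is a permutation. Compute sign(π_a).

Start at x=46: 46 → 56 → 65 → 22 → 49 → 66 → 1 → … (one orbit).
4 cycles of lengths [24, 24, 24, 1].
n − c = 73 − 4 = 69; sign = (−1)^69 = -1.
Zolotarev: (52|73) = -1, matching the cycle-count sign.

-1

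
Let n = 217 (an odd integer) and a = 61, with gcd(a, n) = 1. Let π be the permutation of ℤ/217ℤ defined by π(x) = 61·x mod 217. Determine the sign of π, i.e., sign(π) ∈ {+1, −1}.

Trace 1: π^k(1) = [1, 61, 32, 216, 156, 185] for k=0..5.
47 cycles of lengths [6, 6, 6, 6, 6, 6, 6, 6, 6, 6, 6, 6, 6, 6, 6, 6, 6, 6, 6, 6, 6, 6, 6, 6, 6, 6, 6, 6, 6, 6, 6, 2, 2, 2, 2, 2, 2, 2, 2, 2, 2, 2, 2, 2, 2, 2, 1].
Σ(ℓ_i−1) = 217−47 = 170; sign = (−1)^170 = +1.
Via Zolotarev, sign(π_{61}) = (61|217) = +1.

+1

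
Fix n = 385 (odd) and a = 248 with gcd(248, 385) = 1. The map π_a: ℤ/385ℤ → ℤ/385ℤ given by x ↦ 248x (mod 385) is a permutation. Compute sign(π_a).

-1

Orbit of 4 under x↦248x: [4, 222, 1, 248, 289, 62, 361]… (length divides ord_385(248)).
Cycle lengths of π_248 on ℤ/385ℤ: [60, 60, 60, 60, 30, 30, 20, 20, 12, 12, 10, 6, 4, 1]; 14 cycles in total.
sign(π) = (−1)^{n − #cycles} = (−1)^{385−14} = (−1)^371 = -1.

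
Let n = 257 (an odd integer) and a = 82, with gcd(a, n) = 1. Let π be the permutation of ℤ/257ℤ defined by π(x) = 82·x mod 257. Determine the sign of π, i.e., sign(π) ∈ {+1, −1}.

Start at x=53: 53 → 234 → 170 → 62 → 201 → 34 → 218 → … (one orbit).
Cycle type of π: 256 + 1; total 2 cycles.
257 − 2 = 255 transpositions; sign(π) = (−1)^255 = -1.
Check: (82/257) = -1 by Zolotarev.

-1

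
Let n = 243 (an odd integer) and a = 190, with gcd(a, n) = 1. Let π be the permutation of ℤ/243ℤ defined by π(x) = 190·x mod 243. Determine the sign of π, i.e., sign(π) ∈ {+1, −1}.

+1

Trace 109: π^k(109) = [109, 55, 1, 190, 136, 82, 28] for k=0..6.
63 cycles of lengths [9, 9, 9, 9, 9, 9, 9, 9, 9, 9, 9, 9, 9, 9, 9, 9, 9, 9, 3, 3, 3, 3, 3, 3, 3, 3, 3, 3, 3, 3, 3, 3, 3, 3, 3, 3, 1, 1, 1, 1, 1, 1, 1, 1, 1, 1, 1, 1, 1, 1, 1, 1, 1, 1, 1, 1, 1, 1, 1, 1, 1, 1, 1].
Σ(ℓ_i−1) = 243−63 = 180; sign = (−1)^180 = +1.
(190|243)_J = +1 (Zolotarev's lemma cross-check).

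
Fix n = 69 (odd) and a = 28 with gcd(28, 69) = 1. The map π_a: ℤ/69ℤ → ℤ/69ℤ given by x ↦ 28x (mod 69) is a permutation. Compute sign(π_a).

-1

Start at x=19: 19 → 49 → 61 → 52 → 7 → 58 → 37 → … (one orbit).
Cycle lengths of π_28 on ℤ/69ℤ: [22, 22, 22, 1, 1, 1]; 6 cycles in total.
With 6 cycles on 69 points, sign = (−1)^{69−6} = -1.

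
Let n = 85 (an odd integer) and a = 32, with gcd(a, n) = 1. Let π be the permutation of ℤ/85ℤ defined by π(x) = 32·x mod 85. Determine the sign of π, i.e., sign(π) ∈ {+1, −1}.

-1

Orbit of 32 under x↦32x: [32, 4, 43, 16, 2, 64, 8]… (length divides ord_85(32)).
Cycle type of π: 8×10 + 4 + 1; total 12 cycles.
sign(π) = (−1)^{n − #cycles} = (−1)^{85−12} = (−1)^73 = -1.
Via Zolotarev, sign(π_{32}) = (32|85) = -1.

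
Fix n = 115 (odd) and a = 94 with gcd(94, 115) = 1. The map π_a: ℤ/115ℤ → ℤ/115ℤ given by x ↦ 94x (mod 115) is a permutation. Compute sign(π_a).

+1

Trace 4: π^k(4) = [4, 31, 39, 101, 64, 36, 49] for k=0..6.
π_94 has 9 disjoint cycles with lengths [22, 22, 22, 22, 11, 11, 2, 2, 1] on {0,…,114}.
115 − 9 = 106 transpositions; sign(π) = (−1)^106 = +1.
Check: (94/115) = +1 by Zolotarev.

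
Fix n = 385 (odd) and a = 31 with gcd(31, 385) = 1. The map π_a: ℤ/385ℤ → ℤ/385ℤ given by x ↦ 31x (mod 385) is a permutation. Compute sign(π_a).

-1

Start at x=346: 346 → 331 → 251 → 81 → 201 → 71 → 276 → … (one orbit).
Cycle type of π: 30×10 + 6×5 + 5×10 + 1×5; total 30 cycles.
30 cycles on 385: each ℓ→(−1)^(ℓ−1), product (−1)^355 = -1.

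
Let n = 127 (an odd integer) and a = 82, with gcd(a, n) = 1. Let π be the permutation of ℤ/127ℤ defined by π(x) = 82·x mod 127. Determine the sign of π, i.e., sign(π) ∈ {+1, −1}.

+1

Start at x=69: 69 → 70 → 25 → 18 → 79 → 1 → 82 → … (one orbit).
The orbit structure of x ↦ 82x mod 127: 3 orbits of sizes [63, 63, 1].
n − c = 127 − 3 = 124; sign = (−1)^124 = +1.
The Jacobi symbol (82|127) = +1 (Zolotarev) agrees.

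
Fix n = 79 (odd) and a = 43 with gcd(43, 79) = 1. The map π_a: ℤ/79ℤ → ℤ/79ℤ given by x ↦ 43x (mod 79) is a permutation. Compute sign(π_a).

Trace 46: π^k(46) = [46, 3, 50, 17, 20, 70, 8] for k=0..6.
Cycle type of π: 78 + 1; total 2 cycles.
Σ(ℓ_i−1) = 79−2 = 77; sign = (−1)^77 = -1.
The Jacobi symbol (43|79) = -1 (Zolotarev) agrees.

-1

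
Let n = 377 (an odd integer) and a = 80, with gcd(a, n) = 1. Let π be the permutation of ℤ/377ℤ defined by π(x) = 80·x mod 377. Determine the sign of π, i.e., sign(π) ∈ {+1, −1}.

-1

Start at x=125: 125 → 198 → 6 → 103 → 323 → 204 → 109 → … (one orbit).
8 cycles of lengths [84, 84, 84, 84, 14, 14, 12, 1].
8 cycles on 377: each ℓ→(−1)^(ℓ−1), product (−1)^369 = -1.
Via Zolotarev, sign(π_{80}) = (80|377) = -1.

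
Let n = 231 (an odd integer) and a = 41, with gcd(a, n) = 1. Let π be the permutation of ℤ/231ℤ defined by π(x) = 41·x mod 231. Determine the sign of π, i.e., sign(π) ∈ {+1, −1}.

-1

Orbit of 64 under x↦41x: [64, 83, 169, 230, 190, 167, 148]… (length divides ord_231(41)).
The orbit structure of x ↦ 41x mod 231: 32 orbits of sizes [10, 10, 10, 10, 10, 10, 10, 10, 10, 10, 10, 10, 10, 10, 10, 10, 10, 10, 10, 10, 10, 2, 2, 2, 2, 2, 2, 2, 2, 2, 2, 1].
Σ(ℓ_i−1) = 231−32 = 199; sign = (−1)^199 = -1.
Via Zolotarev, sign(π_{41}) = (41|231) = -1.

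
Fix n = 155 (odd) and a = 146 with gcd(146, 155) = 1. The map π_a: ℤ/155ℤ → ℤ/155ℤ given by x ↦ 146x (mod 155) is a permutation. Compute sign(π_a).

-1

Orbit of 36 under x↦146x: [36, 141, 126, 106, 131, 61, 71]… (length divides ord_155(146)).
10 cycles of lengths [30, 30, 30, 30, 30, 1, 1, 1, 1, 1].
155 − 10 = 145 transpositions; sign(π) = (−1)^145 = -1.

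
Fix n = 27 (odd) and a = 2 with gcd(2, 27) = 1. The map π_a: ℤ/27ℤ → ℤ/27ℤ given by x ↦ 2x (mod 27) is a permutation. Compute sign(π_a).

Trace 16: π^k(16) = [16, 5, 10, 20, 13, 26, 25] for k=0..6.
Cycle type of π: 18 + 6 + 2 + 1; total 4 cycles.
Σ(ℓ_i−1) = 27−4 = 23; sign = (−1)^23 = -1.
The Jacobi symbol (2|27) = -1 (Zolotarev) agrees.

-1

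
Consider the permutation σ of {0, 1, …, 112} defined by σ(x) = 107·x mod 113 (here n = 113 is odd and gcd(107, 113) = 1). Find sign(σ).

Start at x=65: 65 → 62 → 80 → 85 → 55 → 9 → 59 → … (one orbit).
Cycle type of π: 112 + 1; total 2 cycles.
n − c = 113 − 2 = 111; sign = (−1)^111 = -1.

-1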